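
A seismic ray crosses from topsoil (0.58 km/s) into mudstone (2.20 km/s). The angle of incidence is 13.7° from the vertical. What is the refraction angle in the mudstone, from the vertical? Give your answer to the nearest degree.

Snell's law: sin θ₂ = (V₂/V₁)·sin θ₁ = (2.20/0.58)·sin 13.7° = 0.8984.
θ₂ = arcsin 0.8984 = 63.94° from the normal.

64°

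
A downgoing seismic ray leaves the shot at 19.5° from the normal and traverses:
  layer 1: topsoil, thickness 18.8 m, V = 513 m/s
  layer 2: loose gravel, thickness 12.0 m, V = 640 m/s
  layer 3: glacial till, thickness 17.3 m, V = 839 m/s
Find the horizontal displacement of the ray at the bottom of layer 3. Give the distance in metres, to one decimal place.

p = sin θ₁/V₁ = sin 19.5°/513 = 6.5070e-04 s/m is conserved through the stack.
Layer 1: θ = 19.50°; offset = 18.8·tan 19.50° = 6.657 m.
Layer 2: sin θ = p·640 = 0.4164 → θ = 24.61°; offset = 12.0·tan 24.61° = 5.497 m.
Layer 3: sin θ = p·839 = 0.5459 → θ = 33.09°; offset = 17.3·tan 33.09° = 11.273 m.
Σ offsets = 23.427 m.

23.4 m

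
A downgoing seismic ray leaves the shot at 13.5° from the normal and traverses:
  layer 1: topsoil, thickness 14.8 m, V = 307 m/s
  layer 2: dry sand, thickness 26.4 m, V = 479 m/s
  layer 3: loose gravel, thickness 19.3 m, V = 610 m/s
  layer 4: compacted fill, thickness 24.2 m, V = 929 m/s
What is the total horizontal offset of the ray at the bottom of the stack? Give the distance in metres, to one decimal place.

48.1 m

Apply Snell's law at each interface; in layer i the horizontal offset is hᵢ·tan θᵢ.
Layer 1: θ = 13.50°; offset = 14.8·tan 13.50° = 3.553 m.
Layer 2: sin θ = 479·sin 13.5°/307 = 0.3642, θ = 21.36°; offset = 26.4·tan 21.36° = 10.325 m.
Layer 3: sin θ = 610·sin 13.5°/307 = 0.4638, θ = 27.64°; offset = 19.3·tan 27.64° = 10.105 m.
Layer 4: sin θ = 929·sin 13.5°/307 = 0.7064, θ = 44.94°; offset = 24.2·tan 44.94° = 24.153 m.
Total horizontal offset = 48.136 m.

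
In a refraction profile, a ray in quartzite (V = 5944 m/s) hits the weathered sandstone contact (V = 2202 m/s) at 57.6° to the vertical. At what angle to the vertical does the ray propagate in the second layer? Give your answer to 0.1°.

18.2°

sin θ₁/V₁ = sin θ₂/V₂ ⇒ sin θ₂ = 2202·sin 57.6°/5944 = 2202·0.8443/5944 = 0.3128.
θ₂ = arcsin 0.3128 = 18.23° from the normal.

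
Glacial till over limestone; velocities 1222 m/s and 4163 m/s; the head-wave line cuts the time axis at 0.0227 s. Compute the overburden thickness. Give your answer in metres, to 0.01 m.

h = tᵢ·V₁·V₂ / (2·√(V₂²−V₁²)).
√(V₂²−V₁²) = √(4163² − 1222²) = 3979.6 m/s.
h = 0.0227 s × 1222 × 4163 / (2 × 3979.6) = 14.51 m.

14.51 m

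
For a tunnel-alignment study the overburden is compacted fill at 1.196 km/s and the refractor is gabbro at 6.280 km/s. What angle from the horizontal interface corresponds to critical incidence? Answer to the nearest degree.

Critical incidence: sin θ_c = V₁/V₂ = 1.196/6.280 = 0.1904.
θ_c = arcsin 0.1904 = 10.98°.
Measured from the interface: 90° − 10.98° = 79.02°.

79°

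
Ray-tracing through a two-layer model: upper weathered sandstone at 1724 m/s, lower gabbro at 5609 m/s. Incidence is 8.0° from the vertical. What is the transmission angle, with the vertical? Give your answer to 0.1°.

Snell's law: sin θ₂ = (V₂/V₁)·sin θ₁ = (5609/1724)·sin 8.0° = 0.4528.
θ₂ = sin⁻¹(0.4528) = 26.92° (from vertical).

26.9°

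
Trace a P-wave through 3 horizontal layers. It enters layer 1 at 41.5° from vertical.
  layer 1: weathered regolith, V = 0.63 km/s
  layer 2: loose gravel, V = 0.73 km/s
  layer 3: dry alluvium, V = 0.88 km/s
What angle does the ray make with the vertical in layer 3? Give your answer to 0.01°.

Ray parameter p = sin 41.5° / 0.63 = 1.0518e+00 s/km.
sin θ_3 = p·V_3 = 1.0518e+00 × 0.88 = 0.9256.
θ_3 = arcsin 0.9256 = 67.75°.

67.75°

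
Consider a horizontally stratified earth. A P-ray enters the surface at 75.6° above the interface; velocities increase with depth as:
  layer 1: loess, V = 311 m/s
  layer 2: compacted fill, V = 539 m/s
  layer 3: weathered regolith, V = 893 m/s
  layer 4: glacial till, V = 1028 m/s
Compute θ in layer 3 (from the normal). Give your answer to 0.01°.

From the normal: θ₁ = 90° − 75.6° = 14.4°.
Ray parameter p = sin 14.4° / 311 = 7.9965e-04 s/m.
sin θ_3 = p·V_3 = 7.9965e-04 × 893 = 0.7141.
θ_3 = 45.57° from the vertical.

45.57°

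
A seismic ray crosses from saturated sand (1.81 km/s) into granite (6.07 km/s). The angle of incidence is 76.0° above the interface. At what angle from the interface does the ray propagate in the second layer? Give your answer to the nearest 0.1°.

35.8°

Convert to the normal: θ₁ = 90° − 76.0° = 14.0°.
sin θ₁/V₁ = sin θ₂/V₂ ⇒ sin θ₂ = 6.07·sin 14.0°/1.81 = 6.07·0.2419/1.81 = 0.8113.
θ₂ = sin⁻¹(0.8113) = 54.22° (from vertical).
From the interface: 90° − 54.22° = 35.78°.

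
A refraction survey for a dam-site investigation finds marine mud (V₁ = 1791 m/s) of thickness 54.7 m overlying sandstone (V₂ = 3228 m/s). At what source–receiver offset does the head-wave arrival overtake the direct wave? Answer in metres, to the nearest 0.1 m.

204.5 m

x_cross = 2h·√((V₂+V₁)/(V₂−V₁)).
(V₂+V₁)/(V₂−V₁) = (3228+1791)/(3228−1791) = 3.4927; √ = 1.8689.
x_cross = 2·54.7·1.8689 = 204.45 m.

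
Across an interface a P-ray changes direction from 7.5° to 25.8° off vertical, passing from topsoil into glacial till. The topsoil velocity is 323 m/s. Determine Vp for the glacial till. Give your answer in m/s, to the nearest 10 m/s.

sin 7.5° = 0.1305; sin 25.8° = 0.4352.
V₂ = V₁·(sin θ₂/sin θ₁) = 323·(0.4352/0.1305) = 1077.02 m/s.

1080 m/s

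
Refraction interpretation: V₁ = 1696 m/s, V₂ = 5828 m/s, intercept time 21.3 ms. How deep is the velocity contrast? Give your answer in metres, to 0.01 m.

18.88 m

h = tᵢ·V₁·V₂ / (2·√(V₂²−V₁²)).
√(V₂²−V₁²) = √(5828² − 1696²) = 5575.8 m/s.
h = 0.0213 s × 1696 × 5828 / (2 × 5575.8) = 18.88 m.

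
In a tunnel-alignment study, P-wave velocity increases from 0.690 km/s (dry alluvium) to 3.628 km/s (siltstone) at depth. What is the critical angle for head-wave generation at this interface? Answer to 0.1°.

11.0°

Critical incidence: sin θ_c = V₁/V₂ = 0.690/3.628 = 0.1902.
θ_c = arcsin 0.1902 = 10.96°.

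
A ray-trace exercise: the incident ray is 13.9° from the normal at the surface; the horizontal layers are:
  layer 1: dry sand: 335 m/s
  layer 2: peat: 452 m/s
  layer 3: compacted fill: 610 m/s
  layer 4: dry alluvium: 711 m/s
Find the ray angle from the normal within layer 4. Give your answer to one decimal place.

30.7°

Snell's law across each interface conserves sin θ / V, so sin θ_4 = V_4·sin θ₁/V₁.
sin θ_4 = 711 × sin 13.9° / 335 = 0.5099.
θ_4 = arcsin 0.5099 = 30.65°.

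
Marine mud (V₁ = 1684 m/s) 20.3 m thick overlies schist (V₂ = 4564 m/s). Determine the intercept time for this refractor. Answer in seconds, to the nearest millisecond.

0.022 s

θ_c = arcsin(V₁/V₂) = arcsin(1684/4564) = 21.65°; cos θ_c = 0.9294.
tᵢ = 2h·cos θ_c / V₁ = 2·20.3·0.9294 / 1684 = 0.02241 s.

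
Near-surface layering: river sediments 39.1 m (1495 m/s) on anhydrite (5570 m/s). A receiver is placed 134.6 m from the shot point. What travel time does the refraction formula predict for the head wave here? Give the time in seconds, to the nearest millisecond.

θ_c = arcsin(V₁/V₂) = arcsin(1495/5570) = 15.57°, cos θ_c = 0.9633.
Intercept time tᵢ = 2h cos θ_c / V₁ = 2·39.1·0.9633/1495 = 0.05039 s.
t = x/V₂ + tᵢ = 134.6/5570 + 0.05039 = 0.07455 s.

0.075 s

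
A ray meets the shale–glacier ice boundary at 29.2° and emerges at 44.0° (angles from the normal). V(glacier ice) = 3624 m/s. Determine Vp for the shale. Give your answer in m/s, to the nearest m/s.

2545 m/s

Snell's law: sin 29.2°/V₁ = sin 44.0°/V₂.
V₁ = V₂·sin 29.2°/sin 44.0° = 3624 × 0.7023 = 2545.14 m/s.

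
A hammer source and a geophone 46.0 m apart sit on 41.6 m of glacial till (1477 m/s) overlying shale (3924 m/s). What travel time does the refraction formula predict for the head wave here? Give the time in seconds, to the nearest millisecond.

θ_c = arcsin(V₁/V₂) = arcsin(1477/3924) = 22.11°, cos θ_c = 0.9265.
Intercept time tᵢ = 2h cos θ_c / V₁ = 2·41.6·0.9265/1477 = 0.05219 s.
t = x/V₂ + tᵢ = 46.0/3924 + 0.05219 = 0.06391 s.

0.064 s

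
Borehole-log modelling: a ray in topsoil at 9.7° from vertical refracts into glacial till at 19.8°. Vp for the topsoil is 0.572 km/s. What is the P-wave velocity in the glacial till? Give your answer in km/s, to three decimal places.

sin 9.7° = 0.1685; sin 19.8° = 0.3387.
V₂ = V₁·(sin θ₂/sin θ₁) = 0.572·(0.3387/0.1685) = 1.150 km/s.

1.150 km/s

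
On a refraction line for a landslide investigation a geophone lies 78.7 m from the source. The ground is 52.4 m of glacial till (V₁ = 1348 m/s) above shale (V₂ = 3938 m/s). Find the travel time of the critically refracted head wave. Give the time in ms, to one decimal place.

θ_c = arcsin(V₁/V₂) = arcsin(1348/3938) = 20.02°, cos θ_c = 0.9396.
Intercept time tᵢ = 2h cos θ_c / V₁ = 2·52.4·0.9396/1348 = 0.07305 s.
t = x/V₂ + tᵢ = 78.7/3938 + 0.07305 = 0.09303 s.

93.0 ms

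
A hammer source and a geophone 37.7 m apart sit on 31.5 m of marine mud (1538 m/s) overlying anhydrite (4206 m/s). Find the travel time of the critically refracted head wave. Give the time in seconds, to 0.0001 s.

0.0471 s

θ_c = arcsin(V₁/V₂) = arcsin(1538/4206) = 21.45°, cos θ_c = 0.9307.
Intercept time tᵢ = 2h cos θ_c / V₁ = 2·31.5·0.9307/1538 = 0.03813 s.
t = x/V₂ + tᵢ = 37.7/4206 + 0.03813 = 0.04709 s.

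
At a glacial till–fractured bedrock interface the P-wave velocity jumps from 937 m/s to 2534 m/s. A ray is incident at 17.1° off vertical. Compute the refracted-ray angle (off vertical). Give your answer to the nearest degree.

Snell's law: sin θ₂ = (V₂/V₁)·sin θ₁ = (2534/937)·sin 17.1° = 0.7952.
θ₂ = arcsin 0.7952 = 52.67° from the normal.

53°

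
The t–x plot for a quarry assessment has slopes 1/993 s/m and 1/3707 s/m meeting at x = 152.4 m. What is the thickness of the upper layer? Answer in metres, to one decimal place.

h = (x_cross/2)·√((V₂−V₁)/(V₂+V₁)).
(V₂−V₁)/(V₂+V₁) = (3707−993)/(3707+993) = 0.5774; √ = 0.7599.
h = (152.4/2)·0.7599 = 57.90 m.

57.9 m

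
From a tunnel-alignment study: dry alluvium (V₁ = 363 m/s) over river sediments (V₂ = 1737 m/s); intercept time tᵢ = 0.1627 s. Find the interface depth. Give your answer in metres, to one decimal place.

h = tᵢ·V₁·V₂ / (2·√(V₂²−V₁²)).
√(V₂²−V₁²) = √(1737² − 363²) = 1698.6 m/s.
h = 0.1627 s × 363 × 1737 / (2 × 1698.6) = 30.20 m.

30.2 m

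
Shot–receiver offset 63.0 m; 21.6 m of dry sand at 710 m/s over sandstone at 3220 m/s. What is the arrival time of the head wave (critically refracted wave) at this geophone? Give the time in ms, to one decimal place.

78.9 ms

t = x/V₂ + 2h·√(V₂²−V₁²)/(V₁V₂).
√(V₂²−V₁²) = √(3220²−710²) = 3140.7 m/s; delay term = 2·21.6·3140.7/(710·3220) = 0.05935 s.
t = 63.0/3220 + 0.05935 = 0.07891 s.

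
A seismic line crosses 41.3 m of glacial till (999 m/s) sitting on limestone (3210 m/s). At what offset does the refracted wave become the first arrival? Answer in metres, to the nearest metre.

x_cross = 2h·√((V₂+V₁)/(V₂−V₁)).
(V₂+V₁)/(V₂−V₁) = (3210+999)/(3210−999) = 1.9037; √ = 1.3797.
x_cross = 2·41.3·1.3797 = 113.97 m.

114 m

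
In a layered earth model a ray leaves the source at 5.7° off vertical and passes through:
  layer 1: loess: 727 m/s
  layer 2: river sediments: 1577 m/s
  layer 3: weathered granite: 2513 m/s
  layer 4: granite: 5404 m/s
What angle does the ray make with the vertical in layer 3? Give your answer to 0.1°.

Ray parameter p = sin 5.7° / 727 = 1.3662e-04 s/m.
sin θ_3 = p·V_3 = 1.3662e-04 × 2513 = 0.3433.
θ_3 = 20.08° from the vertical.

20.1°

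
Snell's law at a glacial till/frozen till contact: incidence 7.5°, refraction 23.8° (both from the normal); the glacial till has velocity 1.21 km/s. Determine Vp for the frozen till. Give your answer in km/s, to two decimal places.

sin 7.5° = 0.1305; sin 23.8° = 0.4035.
V₂ = V₁·(sin θ₂/sin θ₁) = 1.21·(0.4035/0.1305) = 3.74 km/s.

3.74 km/s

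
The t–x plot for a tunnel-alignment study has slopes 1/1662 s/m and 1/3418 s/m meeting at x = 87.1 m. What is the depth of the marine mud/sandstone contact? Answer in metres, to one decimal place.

25.6 m

x_cross = 2h·√((V₂+V₁)/(V₂−V₁)) → h = x_cross / (2·√((V₂+V₁)/(V₂−V₁))).
√((V₂+V₁)/(V₂−V₁)) = √((3418+1662)/(3418−1662)) = 1.7009.
h = 87.1 / (2·1.7009) = 25.60 m.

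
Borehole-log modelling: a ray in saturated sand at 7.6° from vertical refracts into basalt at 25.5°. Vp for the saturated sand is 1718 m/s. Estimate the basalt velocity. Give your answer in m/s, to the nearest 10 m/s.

5590 m/s

sin 7.6° = 0.1323; sin 25.5° = 0.4305.
V₂ = V₁·(sin θ₂/sin θ₁) = 1718·(0.4305/0.1323) = 5592.30 m/s.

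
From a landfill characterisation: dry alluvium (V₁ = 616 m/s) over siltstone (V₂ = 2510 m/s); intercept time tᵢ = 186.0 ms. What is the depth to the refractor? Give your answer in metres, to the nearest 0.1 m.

θ_c = arcsin(616/2510) = 14.21°; cos θ_c = 0.9694.
tᵢ = 2h cos θ_c/V₁ ⇒ h = tᵢ·V₁/(2 cos θ_c) = 0.186·616/(2·0.9694) = 59.10 m.

59.1 m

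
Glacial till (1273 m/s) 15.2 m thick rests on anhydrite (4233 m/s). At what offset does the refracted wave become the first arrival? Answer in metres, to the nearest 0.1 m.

41.5 m

x_cross = 2h·√((V₂+V₁)/(V₂−V₁)).
(V₂+V₁)/(V₂−V₁) = (4233+1273)/(4233−1273) = 1.8601; √ = 1.3639.
x_cross = 2·15.2·1.3639 = 41.46 m.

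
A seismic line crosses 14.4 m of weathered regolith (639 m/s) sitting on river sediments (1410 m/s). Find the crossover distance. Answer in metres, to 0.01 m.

x_cross = 2h·√((V₂+V₁)/(V₂−V₁)).
(V₂+V₁)/(V₂−V₁) = (1410+639)/(1410−639) = 2.6576; √ = 1.6302.
x_cross = 2·14.4·1.6302 = 46.95 m.

46.95 m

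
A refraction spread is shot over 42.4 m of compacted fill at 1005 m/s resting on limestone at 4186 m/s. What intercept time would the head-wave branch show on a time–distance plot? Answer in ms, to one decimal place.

θ_c = arcsin(V₁/V₂) = arcsin(1005/4186) = 13.89°; cos θ_c = 0.9708.
tᵢ = 2h·cos θ_c / V₁ = 2·42.4·0.9708 / 1005 = 0.08191 s.

81.9 ms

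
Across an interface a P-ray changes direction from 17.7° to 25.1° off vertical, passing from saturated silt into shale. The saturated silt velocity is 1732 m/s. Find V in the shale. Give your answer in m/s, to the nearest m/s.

2417 m/s

sin 17.7° = 0.3040; sin 25.1° = 0.4242.
V₂ = V₁·(sin θ₂/sin θ₁) = 1732·(0.4242/0.3040) = 2416.56 m/s.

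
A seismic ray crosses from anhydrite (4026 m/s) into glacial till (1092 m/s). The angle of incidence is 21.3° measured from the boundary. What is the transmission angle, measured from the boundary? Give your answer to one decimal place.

75.4°

Angle from the normal: 90° − 21.3° = 68.7°.
Snell's law: sin θ₂ = (V₂/V₁)·sin θ₁ = (1092/4026)·sin 68.7° = 0.2527.
θ₂ = sin⁻¹(0.2527) = 14.64° (from vertical).
From the interface: 90° − 14.64° = 75.36°.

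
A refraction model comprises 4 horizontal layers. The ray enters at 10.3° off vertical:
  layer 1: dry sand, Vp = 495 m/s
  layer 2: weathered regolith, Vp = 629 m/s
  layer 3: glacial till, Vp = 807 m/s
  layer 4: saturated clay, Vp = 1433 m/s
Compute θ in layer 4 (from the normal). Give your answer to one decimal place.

Ray parameter p = sin 10.3° / 495 = 3.6122e-04 s/m.
sin θ_4 = p·V_4 = 3.6122e-04 × 1433 = 0.5176.
θ_4 = arcsin 0.5176 = 31.17°.

31.2°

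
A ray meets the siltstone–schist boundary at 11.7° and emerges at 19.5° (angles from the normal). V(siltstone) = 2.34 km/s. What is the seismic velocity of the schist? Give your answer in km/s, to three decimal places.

3.852 km/s

sin 11.7° = 0.2028; sin 19.5° = 0.3338.
V₂ = V₁·(sin θ₂/sin θ₁) = 2.34·(0.3338/0.2028) = 3.852 km/s.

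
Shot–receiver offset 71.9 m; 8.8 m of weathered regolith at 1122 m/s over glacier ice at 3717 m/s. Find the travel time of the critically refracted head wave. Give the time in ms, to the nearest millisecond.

t = x/V₂ + 2h·√(V₂²−V₁²)/(V₁V₂).
√(V₂²−V₁²) = √(3717²−1122²) = 3543.6 m/s; delay term = 2·8.8·3543.6/(1122·3717) = 0.01495 s.
t = 71.9/3717 + 0.01495 = 0.03430 s.

34 ms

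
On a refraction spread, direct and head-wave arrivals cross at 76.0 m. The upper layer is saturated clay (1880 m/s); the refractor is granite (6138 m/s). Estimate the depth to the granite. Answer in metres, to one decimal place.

27.7 m

h = (x_cross/2)·√((V₂−V₁)/(V₂+V₁)).
(V₂−V₁)/(V₂+V₁) = (6138−1880)/(6138+1880) = 0.5311; √ = 0.7287.
h = (76.0/2)·0.7287 = 27.69 m.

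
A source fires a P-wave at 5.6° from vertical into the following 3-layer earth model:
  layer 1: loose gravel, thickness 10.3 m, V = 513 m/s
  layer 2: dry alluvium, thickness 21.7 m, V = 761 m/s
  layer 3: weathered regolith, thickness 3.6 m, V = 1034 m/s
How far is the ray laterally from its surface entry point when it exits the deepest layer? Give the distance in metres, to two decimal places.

4.91 m

Ray parameter p = sin 5.6° / 513 m/s = 1.9022e-04 s/m.
Layer 1: θ = 5.60°; offset = 10.3·tan 5.60° = 1.0099 m.
Layer 2: sin θ = p·761 = 0.1448 → θ = 8.32°; offset = 21.7·tan 8.32° = 3.1747 m.
Layer 3: sin θ = p·1034 = 0.1967 → θ = 11.34°; offset = 3.6·tan 11.34° = 0.7222 m.
Summing the layer offsets gives 4.9068 m.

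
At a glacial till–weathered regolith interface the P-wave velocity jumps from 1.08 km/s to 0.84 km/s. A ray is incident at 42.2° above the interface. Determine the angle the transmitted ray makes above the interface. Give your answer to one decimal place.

54.8°

Convert to the normal: θ₁ = 90° − 42.2° = 47.8°.
Snell's law: sin θ₂ = (V₂/V₁)·sin θ₁ = (0.84/1.08)·sin 47.8° = 0.5762.
θ₂ = sin⁻¹(0.5762) = 35.18° (from vertical).
From the interface: 90° − 35.18° = 54.82°.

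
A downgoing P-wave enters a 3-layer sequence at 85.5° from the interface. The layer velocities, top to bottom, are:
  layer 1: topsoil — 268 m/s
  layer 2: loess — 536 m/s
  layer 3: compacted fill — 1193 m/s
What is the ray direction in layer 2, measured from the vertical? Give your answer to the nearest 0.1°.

9.0°

From the normal: θ₁ = 90° − 85.5° = 4.5°.
Snell's law across each interface conserves sin θ / V, so sin θ_2 = V_2·sin θ₁/V₁.
sin θ_2 = 536 × sin 4.5° / 268 = 0.1569.
θ_2 = arcsin 0.1569 = 9.03°.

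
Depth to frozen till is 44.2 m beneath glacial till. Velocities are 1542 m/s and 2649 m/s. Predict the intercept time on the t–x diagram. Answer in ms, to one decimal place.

46.6 ms

θ_c = arcsin(V₁/V₂) = arcsin(1542/2649) = 35.60°; cos θ_c = 0.8131.
tᵢ = 2h·cos θ_c / V₁ = 2·44.2·0.8131 / 1542 = 0.04661 s.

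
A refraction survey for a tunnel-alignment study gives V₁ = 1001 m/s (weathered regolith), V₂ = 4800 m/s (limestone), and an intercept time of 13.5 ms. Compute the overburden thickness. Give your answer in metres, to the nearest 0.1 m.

6.9 m

θ_c = arcsin(1001/4800) = 12.04°; cos θ_c = 0.9780.
tᵢ = 2h cos θ_c/V₁ ⇒ h = tᵢ·V₁/(2 cos θ_c) = 0.0135·1001/(2·0.9780) = 6.91 m.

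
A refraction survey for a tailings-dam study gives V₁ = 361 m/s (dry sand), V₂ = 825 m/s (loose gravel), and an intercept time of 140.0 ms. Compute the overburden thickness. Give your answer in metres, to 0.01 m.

h = tᵢ·V₁·V₂ / (2·√(V₂²−V₁²)).
√(V₂²−V₁²) = √(825² − 361²) = 741.8 m/s.
h = 0.14 s × 361 × 825 / (2 × 741.8) = 28.10 m.

28.10 m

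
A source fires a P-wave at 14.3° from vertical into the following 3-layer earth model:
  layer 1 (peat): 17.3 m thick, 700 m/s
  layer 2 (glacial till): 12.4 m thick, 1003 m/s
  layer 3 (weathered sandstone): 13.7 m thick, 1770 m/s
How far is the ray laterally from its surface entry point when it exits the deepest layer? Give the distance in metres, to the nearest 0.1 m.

20.1 m

Apply Snell's law at each interface; in layer i the horizontal offset is hᵢ·tan θᵢ.
Layer 1: θ = 14.30°; offset = 17.3·tan 14.30° = 4.410 m.
Layer 2: sin θ = 1003·sin 14.3°/700 = 0.3539, θ = 20.73°; offset = 12.4·tan 20.73° = 4.692 m.
Layer 3: sin θ = 1770·sin 14.3°/700 = 0.6246, θ = 38.65°; offset = 13.7·tan 38.65° = 10.956 m.
Σ offsets = 20.058 m.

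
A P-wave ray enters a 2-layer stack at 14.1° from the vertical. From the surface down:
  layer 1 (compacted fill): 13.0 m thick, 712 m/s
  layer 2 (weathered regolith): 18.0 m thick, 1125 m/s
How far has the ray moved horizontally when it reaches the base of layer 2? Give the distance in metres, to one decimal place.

p = sin θ₁/V₁ = sin 14.1°/712 = 3.4216e-04 s/m is conserved through the stack.
Layer 1: θ = 14.10°; offset = 13.0·tan 14.10° = 3.265 m.
Layer 2: sin θ = p·1125 = 0.3849 → θ = 22.64°; offset = 18.0·tan 22.64° = 7.507 m.
Σ offsets = 10.772 m.

10.8 m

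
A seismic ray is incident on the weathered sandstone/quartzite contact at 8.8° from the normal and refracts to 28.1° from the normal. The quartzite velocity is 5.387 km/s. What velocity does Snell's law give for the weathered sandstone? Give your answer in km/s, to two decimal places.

sin 8.8° = 0.1530; sin 28.1° = 0.4710.
V₁ = V₂·(sin θ₁/sin θ₂) = 5.387·(0.1530/0.4710) = 1.75 km/s.

1.75 km/s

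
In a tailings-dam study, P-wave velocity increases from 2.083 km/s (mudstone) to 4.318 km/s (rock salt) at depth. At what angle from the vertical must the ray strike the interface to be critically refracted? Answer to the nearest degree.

29°

Critical incidence: sin θ_c = V₁/V₂ = 2.083/4.318 = 0.4824.
θ_c = arcsin 0.4824 = 28.84°.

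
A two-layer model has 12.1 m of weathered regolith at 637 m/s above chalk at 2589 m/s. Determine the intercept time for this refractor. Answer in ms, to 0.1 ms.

θ_c = arcsin(V₁/V₂) = arcsin(637/2589) = 14.24°; cos θ_c = 0.9693.
tᵢ = 2h·cos θ_c / V₁ = 2·12.1·0.9693 / 637 = 0.03682 s.

36.8 ms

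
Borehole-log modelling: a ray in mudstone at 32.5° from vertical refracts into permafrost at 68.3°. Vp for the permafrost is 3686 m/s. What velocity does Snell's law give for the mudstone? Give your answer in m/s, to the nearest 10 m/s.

sin 32.5° = 0.5373; sin 68.3° = 0.9291.
V₁ = V₂·(sin θ₁/sin θ₂) = 3686·(0.5373/0.9291) = 2131.54 m/s.

2130 m/s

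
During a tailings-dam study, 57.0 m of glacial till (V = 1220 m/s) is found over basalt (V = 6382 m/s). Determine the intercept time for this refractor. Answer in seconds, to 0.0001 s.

tᵢ = 2h·√(V₂²−V₁²)/(V₁V₂).
√(V₂²−V₁²) = √(6382²−1220²) = 6264.3 m/s.
tᵢ = 2·57.0·6264.3/(1220·6382) = 0.09172 s.

0.0917 s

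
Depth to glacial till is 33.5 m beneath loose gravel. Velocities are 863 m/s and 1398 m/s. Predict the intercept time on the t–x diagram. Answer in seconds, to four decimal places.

0.0611 s

θ_c = arcsin(V₁/V₂) = arcsin(863/1398) = 38.12°; cos θ_c = 0.7867.
tᵢ = 2h·cos θ_c / V₁ = 2·33.5·0.7867 / 863 = 0.06108 s.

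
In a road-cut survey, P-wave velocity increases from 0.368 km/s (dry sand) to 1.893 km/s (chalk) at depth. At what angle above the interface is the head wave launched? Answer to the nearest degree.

79°

At critical incidence the refracted ray runs along the interface (θ₂ = 90°), so sin θ_c = V₁/V₂.
θ_c = arcsin(0.368/1.893) = arcsin 0.1944 = 11.21°.
Measured from the interface: 90° − 11.21° = 78.79°.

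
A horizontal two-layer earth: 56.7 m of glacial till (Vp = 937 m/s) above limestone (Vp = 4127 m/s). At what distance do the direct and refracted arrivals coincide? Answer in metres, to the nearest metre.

143 m

θ_c = arcsin(937/4127) = 13.12°, so cos θ_c = 0.9739 and tᵢ = 2h cos θ_c/V₁ = 0.1179 s.
At crossover x/V₁ = x/V₂ + tᵢ ⇒ x = tᵢ/(1/V₁ − 1/V₂) = 0.11786/(1.0672e-03 − 2.4231e-04) = 142.88 m.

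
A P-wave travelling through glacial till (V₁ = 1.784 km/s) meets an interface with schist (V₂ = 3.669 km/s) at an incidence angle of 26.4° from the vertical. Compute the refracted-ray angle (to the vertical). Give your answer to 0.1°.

66.1°

sin θ₁/V₁ = sin θ₂/V₂ ⇒ sin θ₂ = 3.669·sin 26.4°/1.784 = 3.669·0.4446/1.784 = 0.9144.
θ₂ = arcsin 0.9144 = 66.13° from the normal.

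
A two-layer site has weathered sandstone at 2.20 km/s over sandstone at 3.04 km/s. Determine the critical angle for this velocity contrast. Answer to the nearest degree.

Critical incidence: sin θ_c = V₁/V₂ = 2.20/3.04 = 0.7237.
θ_c = arcsin 0.7237 = 46.36°.

46°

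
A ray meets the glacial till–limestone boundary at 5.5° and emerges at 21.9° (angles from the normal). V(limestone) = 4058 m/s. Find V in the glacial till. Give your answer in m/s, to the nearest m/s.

1043 m/s

sin 5.5° = 0.0958; sin 21.9° = 0.3730.
V₁ = V₂·(sin θ₁/sin θ₂) = 4058·(0.0958/0.3730) = 1042.77 m/s.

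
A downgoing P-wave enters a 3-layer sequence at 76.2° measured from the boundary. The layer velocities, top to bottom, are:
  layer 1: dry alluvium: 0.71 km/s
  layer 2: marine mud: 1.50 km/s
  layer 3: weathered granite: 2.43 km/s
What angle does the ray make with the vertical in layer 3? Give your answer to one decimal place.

From the normal: θ₁ = 90° − 76.2° = 13.8°.
Snell's law across each interface conserves sin θ / V, so sin θ_3 = V_3·sin θ₁/V₁.
sin θ_3 = 2.43 × sin 13.8° / 0.71 = 0.8164.
θ_3 = 54.72° from the vertical.

54.7°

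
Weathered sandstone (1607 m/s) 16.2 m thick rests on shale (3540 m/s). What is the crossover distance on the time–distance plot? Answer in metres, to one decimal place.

52.9 m

θ_c = arcsin(1607/3540) = 27.00°, so cos θ_c = 0.8910 and tᵢ = 2h cos θ_c/V₁ = 0.0180 s.
At crossover x/V₁ = x/V₂ + tᵢ ⇒ x = tᵢ/(1/V₁ − 1/V₂) = 0.01796/(6.2228e-04 − 2.8249e-04) = 52.87 m.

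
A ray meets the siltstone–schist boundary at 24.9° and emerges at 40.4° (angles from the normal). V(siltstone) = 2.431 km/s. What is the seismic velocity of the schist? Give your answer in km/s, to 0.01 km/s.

sin 24.9° = 0.4210; sin 40.4° = 0.6481.
V₂ = V₁·(sin θ₂/sin θ₁) = 2.431·(0.6481/0.4210) = 3.74 km/s.

3.74 km/s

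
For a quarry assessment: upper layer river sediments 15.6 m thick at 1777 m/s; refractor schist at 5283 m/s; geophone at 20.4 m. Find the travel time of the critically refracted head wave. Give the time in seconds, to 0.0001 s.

θ_c = arcsin(V₁/V₂) = arcsin(1777/5283) = 19.66°, cos θ_c = 0.9417.
Intercept time tᵢ = 2h cos θ_c / V₁ = 2·15.6·0.9417/1777 = 0.01653 s.
t = x/V₂ + tᵢ = 20.4/5283 + 0.01653 = 0.02040 s.

0.0204 s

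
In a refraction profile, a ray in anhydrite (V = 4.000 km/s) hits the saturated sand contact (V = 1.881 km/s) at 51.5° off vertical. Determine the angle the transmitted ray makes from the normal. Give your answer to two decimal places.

Snell's law: sin θ₂ = (V₂/V₁)·sin θ₁ = (1.881/4.000)·sin 51.5° = 0.3680.
θ₂ = sin⁻¹(0.3680) = 21.59° (from vertical).

21.59°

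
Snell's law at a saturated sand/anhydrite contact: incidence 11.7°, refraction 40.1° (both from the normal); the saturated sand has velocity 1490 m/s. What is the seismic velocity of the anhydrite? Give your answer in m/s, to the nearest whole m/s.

4733 m/s

Snell's law: sin 11.7°/V₁ = sin 40.1°/V₂.
V₂ = V₁·sin 40.1°/sin 11.7° = 1490 × 3.1764 = 4732.76 m/s.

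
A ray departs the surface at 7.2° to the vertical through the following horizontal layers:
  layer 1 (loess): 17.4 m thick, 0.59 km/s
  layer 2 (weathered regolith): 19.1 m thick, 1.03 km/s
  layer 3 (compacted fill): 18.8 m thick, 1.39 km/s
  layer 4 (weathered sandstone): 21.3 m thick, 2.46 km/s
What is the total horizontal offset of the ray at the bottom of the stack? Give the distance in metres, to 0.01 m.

Apply Snell's law at each interface; in layer i the horizontal offset is hᵢ·tan θᵢ.
Layer 1: θ = 7.20°; offset = 17.4·tan 7.20° = 2.1981 m.
Layer 2: sin θ = 1.03·sin 7.2°/0.59 = 0.2188, θ = 12.64°; offset = 19.1·tan 12.64° = 4.2829 m.
Layer 3: sin θ = 1.39·sin 7.2°/0.59 = 0.2953, θ = 17.17°; offset = 18.8·tan 17.17° = 5.8103 m.
Layer 4: sin θ = 2.46·sin 7.2°/0.59 = 0.5226, θ = 31.51°; offset = 21.3·tan 31.51° = 13.0553 m.
Σ offsets = 25.3466 m.

25.35 m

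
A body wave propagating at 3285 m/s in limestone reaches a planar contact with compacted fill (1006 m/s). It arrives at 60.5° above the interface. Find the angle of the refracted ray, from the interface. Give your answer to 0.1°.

Angle from the normal: 90° − 60.5° = 29.5°.
sin θ₁/V₁ = sin θ₂/V₂ ⇒ sin θ₂ = 1006·sin 29.5°/3285 = 1006·0.4924/3285 = 0.1508.
θ₂ = sin⁻¹(0.1508) = 8.67° (from vertical).
From the interface: 90° − 8.67° = 81.33°.

81.3°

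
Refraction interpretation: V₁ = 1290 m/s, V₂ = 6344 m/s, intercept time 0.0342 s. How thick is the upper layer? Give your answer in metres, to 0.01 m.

h = tᵢ·V₁·V₂ / (2·√(V₂²−V₁²)).
√(V₂²−V₁²) = √(6344² − 1290²) = 6211.5 m/s.
h = 0.0342 s × 1290 × 6344 / (2 × 6211.5) = 22.53 m.

22.53 m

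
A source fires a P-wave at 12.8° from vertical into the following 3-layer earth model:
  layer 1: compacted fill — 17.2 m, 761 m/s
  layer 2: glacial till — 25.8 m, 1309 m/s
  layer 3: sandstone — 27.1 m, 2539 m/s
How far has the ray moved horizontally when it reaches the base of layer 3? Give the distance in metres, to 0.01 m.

44.28 m

Ray parameter p = sin 12.8° / 761 m/s = 2.9113e-04 s/m.
Layer 1: θ = 12.80°; offset = 17.2·tan 12.80° = 3.9077 m.
Layer 2: sin θ = p·1309 = 0.3811 → θ = 22.40°; offset = 25.8·tan 22.40° = 10.6345 m.
Layer 3: sin θ = p·2539 = 0.7392 → θ = 47.66°; offset = 27.1·tan 47.66° = 29.7419 m.
Total horizontal offset = 44.2842 m.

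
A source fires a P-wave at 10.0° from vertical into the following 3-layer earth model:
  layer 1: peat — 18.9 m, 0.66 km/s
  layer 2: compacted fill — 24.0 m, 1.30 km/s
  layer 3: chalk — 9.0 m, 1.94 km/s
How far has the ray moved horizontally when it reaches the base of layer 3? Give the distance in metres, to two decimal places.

17.41 m

Apply Snell's law at each interface; in layer i the horizontal offset is hᵢ·tan θᵢ.
Layer 1: θ = 10.00°; offset = 18.9·tan 10.00° = 3.3326 m.
Layer 2: sin θ = 1.30·sin 10.0°/0.66 = 0.3420, θ = 20.00°; offset = 24.0·tan 20.00° = 8.7357 m.
Layer 3: sin θ = 1.94·sin 10.0°/0.66 = 0.5104, θ = 30.69°; offset = 9.0·tan 30.69° = 5.3421 m.
Total horizontal offset = 17.4103 m.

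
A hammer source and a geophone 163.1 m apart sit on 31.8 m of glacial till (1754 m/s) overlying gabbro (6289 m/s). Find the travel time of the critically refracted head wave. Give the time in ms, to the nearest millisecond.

t = x/V₂ + 2h·√(V₂²−V₁²)/(V₁V₂).
√(V₂²−V₁²) = √(6289²−1754²) = 6039.5 m/s; delay term = 2·31.8·6039.5/(1754·6289) = 0.03482 s.
t = 163.1/6289 + 0.03482 = 0.06076 s.

61 ms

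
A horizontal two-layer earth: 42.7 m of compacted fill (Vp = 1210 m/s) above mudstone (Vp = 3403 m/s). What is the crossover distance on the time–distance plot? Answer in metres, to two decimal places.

123.86 m

θ_c = arcsin(1210/3403) = 20.83°, so cos θ_c = 0.9347 and tᵢ = 2h cos θ_c/V₁ = 0.0660 s.
At crossover x/V₁ = x/V₂ + tᵢ ⇒ x = tᵢ/(1/V₁ − 1/V₂) = 0.06597/(8.2645e-04 − 2.9386e-04) = 123.86 m.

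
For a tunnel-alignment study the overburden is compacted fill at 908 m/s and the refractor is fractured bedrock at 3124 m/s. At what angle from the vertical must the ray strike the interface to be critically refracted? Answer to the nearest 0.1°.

Critical incidence: sin θ_c = V₁/V₂ = 908/3124 = 0.2907.
θ_c = arcsin 0.2907 = 16.90°.

16.9°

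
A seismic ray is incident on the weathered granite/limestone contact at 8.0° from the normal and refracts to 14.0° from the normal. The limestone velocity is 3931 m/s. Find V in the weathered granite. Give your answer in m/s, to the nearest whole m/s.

2261 m/s

Snell's law: sin 8.0°/V₁ = sin 14.0°/V₂.
V₁ = V₂·sin 8.0°/sin 14.0° = 3931 × 0.5753 = 2261.43 m/s.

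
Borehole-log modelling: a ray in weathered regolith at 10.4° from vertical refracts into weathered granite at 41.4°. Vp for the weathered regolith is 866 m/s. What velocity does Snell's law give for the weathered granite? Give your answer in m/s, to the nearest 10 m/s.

Snell's law: sin 10.4°/V₁ = sin 41.4°/V₂.
V₂ = V₁·sin 41.4°/sin 10.4° = 866 × 3.6634 = 3172.49 m/s.

3170 m/s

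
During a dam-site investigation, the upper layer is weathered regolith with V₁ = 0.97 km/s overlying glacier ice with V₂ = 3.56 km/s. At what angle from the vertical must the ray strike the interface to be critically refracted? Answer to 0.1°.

Critical incidence: sin θ_c = V₁/V₂ = 0.97/3.56 = 0.2725.
θ_c = arcsin 0.2725 = 15.81°.

15.8°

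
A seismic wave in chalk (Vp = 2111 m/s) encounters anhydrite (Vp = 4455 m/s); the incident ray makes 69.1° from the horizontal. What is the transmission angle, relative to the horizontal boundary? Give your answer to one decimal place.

Angle from the normal: 90° − 69.1° = 20.9°.
Snell's law: sin θ₂ = (V₂/V₁)·sin θ₁ = (4455/2111)·sin 20.9° = 0.7529.
θ₂ = sin⁻¹(0.7529) = 48.84° (from vertical).
From the interface: 90° − 48.84° = 41.16°.

41.2°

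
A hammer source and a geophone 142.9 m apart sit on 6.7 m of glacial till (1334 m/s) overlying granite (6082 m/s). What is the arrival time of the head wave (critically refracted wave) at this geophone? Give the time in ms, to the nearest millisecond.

t = x/V₂ + 2h·√(V₂²−V₁²)/(V₁V₂).
√(V₂²−V₁²) = √(6082²−1334²) = 5933.9 m/s; delay term = 2·6.7·5933.9/(1334·6082) = 0.00980 s.
t = 142.9/6082 + 0.00980 = 0.03330 s.

33 ms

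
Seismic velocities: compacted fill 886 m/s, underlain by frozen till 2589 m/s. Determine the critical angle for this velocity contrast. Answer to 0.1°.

20.0°

Critical incidence: sin θ_c = V₁/V₂ = 886/2589 = 0.3422.
θ_c = arcsin 0.3422 = 20.01°.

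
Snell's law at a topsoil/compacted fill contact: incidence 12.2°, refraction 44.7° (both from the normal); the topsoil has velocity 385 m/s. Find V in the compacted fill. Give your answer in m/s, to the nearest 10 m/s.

1280 m/s

sin 12.2° = 0.2113; sin 44.7° = 0.7034.
V₂ = V₁·(sin θ₂/sin θ₁) = 385·(0.7034/0.2113) = 1281.47 m/s.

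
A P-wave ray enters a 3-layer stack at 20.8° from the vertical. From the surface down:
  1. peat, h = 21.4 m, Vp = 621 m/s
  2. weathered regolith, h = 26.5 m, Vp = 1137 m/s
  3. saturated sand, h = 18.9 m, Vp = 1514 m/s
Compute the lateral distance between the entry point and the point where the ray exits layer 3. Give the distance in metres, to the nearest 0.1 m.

63.5 m

p = sin θ₁/V₁ = sin 20.8°/621 = 5.7183e-04 s/m is conserved through the stack.
Layer 1: θ = 20.80°; offset = 21.4·tan 20.80° = 8.129 m.
Layer 2: sin θ = p·1137 = 0.6502 → θ = 40.55°; offset = 26.5·tan 40.55° = 22.677 m.
Layer 3: sin θ = p·1514 = 0.8658 → θ = 59.97°; offset = 18.9·tan 59.97° = 32.694 m.
Σ offsets = 63.500 m.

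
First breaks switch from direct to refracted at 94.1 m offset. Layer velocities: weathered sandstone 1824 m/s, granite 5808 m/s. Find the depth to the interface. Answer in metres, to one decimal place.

34.0 m

x_cross = 2h·√((V₂+V₁)/(V₂−V₁)) → h = x_cross / (2·√((V₂+V₁)/(V₂−V₁))).
√((V₂+V₁)/(V₂−V₁)) = √((5808+1824)/(5808−1824)) = 1.3841.
h = 94.1 / (2·1.3841) = 33.99 m.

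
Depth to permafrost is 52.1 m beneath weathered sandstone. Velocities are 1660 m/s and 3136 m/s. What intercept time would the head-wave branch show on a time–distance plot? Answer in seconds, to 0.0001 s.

tᵢ = 2h·√(V₂²−V₁²)/(V₁V₂).
√(V₂²−V₁²) = √(3136²−1660²) = 2660.6 m/s.
tᵢ = 2·52.1·2660.6/(1660·3136) = 0.05326 s.

0.0533 s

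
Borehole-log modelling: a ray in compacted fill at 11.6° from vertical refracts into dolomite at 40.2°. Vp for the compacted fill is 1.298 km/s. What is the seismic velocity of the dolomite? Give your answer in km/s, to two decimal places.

sin 11.6° = 0.2011; sin 40.2° = 0.6455.
V₂ = V₁·(sin θ₂/sin θ₁) = 1.298·(0.6455/0.2011) = 4.17 km/s.

4.17 km/s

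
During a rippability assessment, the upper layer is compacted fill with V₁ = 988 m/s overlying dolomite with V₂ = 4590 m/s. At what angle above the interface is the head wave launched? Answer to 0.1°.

Critical incidence: sin θ_c = V₁/V₂ = 988/4590 = 0.2153.
θ_c = arcsin 0.2153 = 12.43°.
Measured from the interface: 90° − 12.43° = 77.57°.

77.6°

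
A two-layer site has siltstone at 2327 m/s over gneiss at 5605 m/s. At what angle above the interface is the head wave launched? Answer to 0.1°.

Critical incidence: sin θ_c = V₁/V₂ = 2327/5605 = 0.4152.
θ_c = arcsin 0.4152 = 24.53°.
Measured from the interface: 90° − 24.53° = 65.47°.

65.5°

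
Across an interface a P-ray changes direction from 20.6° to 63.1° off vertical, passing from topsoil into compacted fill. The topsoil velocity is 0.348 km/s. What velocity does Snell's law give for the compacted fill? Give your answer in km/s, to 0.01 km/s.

Snell's law: sin 20.6°/V₁ = sin 63.1°/V₂.
V₂ = V₁·sin 63.1°/sin 20.6° = 0.348 × 2.5347 = 0.88 km/s.

0.88 km/s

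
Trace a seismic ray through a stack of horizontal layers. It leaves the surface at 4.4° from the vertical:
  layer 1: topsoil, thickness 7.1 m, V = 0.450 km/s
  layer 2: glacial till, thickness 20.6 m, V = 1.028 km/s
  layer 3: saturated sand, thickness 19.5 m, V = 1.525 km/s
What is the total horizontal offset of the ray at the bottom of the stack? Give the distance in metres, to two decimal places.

9.46 m

Apply Snell's law at each interface; in layer i the horizontal offset is hᵢ·tan θᵢ.
Layer 1: θ = 4.40°; offset = 7.1·tan 4.40° = 0.5463 m.
Layer 2: sin θ = 1.028·sin 4.4°/0.450 = 0.1753, θ = 10.09°; offset = 20.6·tan 10.09° = 3.6671 m.
Layer 3: sin θ = 1.525·sin 4.4°/0.450 = 0.2600, θ = 15.07°; offset = 19.5·tan 15.07° = 5.2504 m.
Summing the layer offsets gives 9.4638 m.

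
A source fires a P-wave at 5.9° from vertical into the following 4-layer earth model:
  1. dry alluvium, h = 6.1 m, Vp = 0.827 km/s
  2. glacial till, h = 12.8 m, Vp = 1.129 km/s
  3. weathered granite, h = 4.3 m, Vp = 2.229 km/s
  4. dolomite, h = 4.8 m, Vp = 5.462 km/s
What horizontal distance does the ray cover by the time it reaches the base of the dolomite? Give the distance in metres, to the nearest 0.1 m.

8.1 m

Ray parameter p = sin 5.9° / 0.827 km/s = 1.2430e-01 s/km.
Layer 1: θ = 5.90°; offset = 6.1·tan 5.90° = 0.630 m.
Layer 2: sin θ = p·1.129 = 0.1403 → θ = 8.07°; offset = 12.8·tan 8.07° = 1.814 m.
Layer 3: sin θ = p·2.229 = 0.2771 → θ = 16.08°; offset = 4.3·tan 16.08° = 1.240 m.
Layer 4: sin θ = p·5.462 = 0.6789 → θ = 42.76°; offset = 4.8·tan 42.76° = 4.438 m.
Total horizontal offset = 8.123 m.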